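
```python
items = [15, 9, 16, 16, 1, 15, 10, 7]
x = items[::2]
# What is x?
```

items has length 8. The slice items[::2] selects indices [0, 2, 4, 6] (0->15, 2->16, 4->1, 6->10), giving [15, 16, 1, 10].

[15, 16, 1, 10]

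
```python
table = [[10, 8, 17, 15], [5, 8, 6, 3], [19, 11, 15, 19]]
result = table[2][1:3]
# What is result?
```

table[2] = [19, 11, 15, 19]. table[2] has length 4. The slice table[2][1:3] selects indices [1, 2] (1->11, 2->15), giving [11, 15].

[11, 15]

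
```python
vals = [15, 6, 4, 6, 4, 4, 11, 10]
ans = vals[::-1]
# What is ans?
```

vals has length 8. The slice vals[::-1] selects indices [7, 6, 5, 4, 3, 2, 1, 0] (7->10, 6->11, 5->4, 4->4, 3->6, 2->4, 1->6, 0->15), giving [10, 11, 4, 4, 6, 4, 6, 15].

[10, 11, 4, 4, 6, 4, 6, 15]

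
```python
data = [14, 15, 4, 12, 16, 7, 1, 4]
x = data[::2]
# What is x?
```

data has length 8. The slice data[::2] selects indices [0, 2, 4, 6] (0->14, 2->4, 4->16, 6->1), giving [14, 4, 16, 1].

[14, 4, 16, 1]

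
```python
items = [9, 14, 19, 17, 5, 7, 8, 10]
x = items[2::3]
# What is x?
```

items has length 8. The slice items[2::3] selects indices [2, 5] (2->19, 5->7), giving [19, 7].

[19, 7]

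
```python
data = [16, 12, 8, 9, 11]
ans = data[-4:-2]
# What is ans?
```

data has length 5. The slice data[-4:-2] selects indices [1, 2] (1->12, 2->8), giving [12, 8].

[12, 8]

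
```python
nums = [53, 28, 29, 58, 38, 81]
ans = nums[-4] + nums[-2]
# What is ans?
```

nums has length 6. Negative index -4 maps to positive index 6 + (-4) = 2. nums[2] = 29.
nums has length 6. Negative index -2 maps to positive index 6 + (-2) = 4. nums[4] = 38.
Sum: 29 + 38 = 67.

67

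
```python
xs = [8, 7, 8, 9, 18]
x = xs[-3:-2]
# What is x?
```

xs has length 5. The slice xs[-3:-2] selects indices [2] (2->8), giving [8].

[8]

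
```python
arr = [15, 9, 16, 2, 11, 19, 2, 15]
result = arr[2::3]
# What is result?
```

arr has length 8. The slice arr[2::3] selects indices [2, 5] (2->16, 5->19), giving [16, 19].

[16, 19]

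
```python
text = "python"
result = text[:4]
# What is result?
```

text has length 6. The slice text[:4] selects indices [0, 1, 2, 3] (0->'p', 1->'y', 2->'t', 3->'h'), giving 'pyth'.

'pyth'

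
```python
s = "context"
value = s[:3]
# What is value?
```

s has length 7. The slice s[:3] selects indices [0, 1, 2] (0->'c', 1->'o', 2->'n'), giving 'con'.

'con'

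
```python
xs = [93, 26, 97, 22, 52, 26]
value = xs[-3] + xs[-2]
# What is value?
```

xs has length 6. Negative index -3 maps to positive index 6 + (-3) = 3. xs[3] = 22.
xs has length 6. Negative index -2 maps to positive index 6 + (-2) = 4. xs[4] = 52.
Sum: 22 + 52 = 74.

74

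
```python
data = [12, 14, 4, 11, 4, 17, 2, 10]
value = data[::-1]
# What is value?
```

data has length 8. The slice data[::-1] selects indices [7, 6, 5, 4, 3, 2, 1, 0] (7->10, 6->2, 5->17, 4->4, 3->11, 2->4, 1->14, 0->12), giving [10, 2, 17, 4, 11, 4, 14, 12].

[10, 2, 17, 4, 11, 4, 14, 12]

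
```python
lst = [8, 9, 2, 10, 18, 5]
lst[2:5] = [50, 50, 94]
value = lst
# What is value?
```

lst starts as [8, 9, 2, 10, 18, 5] (length 6). The slice lst[2:5] covers indices [2, 3, 4] with values [2, 10, 18]. Replacing that slice with [50, 50, 94] (same length) produces [8, 9, 50, 50, 94, 5].

[8, 9, 50, 50, 94, 5]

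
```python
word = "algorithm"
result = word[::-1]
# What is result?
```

word has length 9. The slice word[::-1] selects indices [8, 7, 6, 5, 4, 3, 2, 1, 0] (8->'m', 7->'h', 6->'t', 5->'i', 4->'r', 3->'o', 2->'g', 1->'l', 0->'a'), giving 'mhtirogla'.

'mhtirogla'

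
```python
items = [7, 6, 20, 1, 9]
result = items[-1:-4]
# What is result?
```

items has length 5. The slice items[-1:-4] resolves to an empty index range, so the result is [].

[]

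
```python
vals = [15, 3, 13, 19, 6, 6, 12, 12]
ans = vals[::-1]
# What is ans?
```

vals has length 8. The slice vals[::-1] selects indices [7, 6, 5, 4, 3, 2, 1, 0] (7->12, 6->12, 5->6, 4->6, 3->19, 2->13, 1->3, 0->15), giving [12, 12, 6, 6, 19, 13, 3, 15].

[12, 12, 6, 6, 19, 13, 3, 15]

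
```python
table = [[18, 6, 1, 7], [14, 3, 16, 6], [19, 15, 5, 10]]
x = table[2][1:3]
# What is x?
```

table[2] = [19, 15, 5, 10]. table[2] has length 4. The slice table[2][1:3] selects indices [1, 2] (1->15, 2->5), giving [15, 5].

[15, 5]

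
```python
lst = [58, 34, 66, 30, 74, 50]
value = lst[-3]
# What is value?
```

lst has length 6. Negative index -3 maps to positive index 6 + (-3) = 3. lst[3] = 30.

30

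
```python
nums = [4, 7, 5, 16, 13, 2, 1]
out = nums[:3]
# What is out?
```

nums has length 7. The slice nums[:3] selects indices [0, 1, 2] (0->4, 1->7, 2->5), giving [4, 7, 5].

[4, 7, 5]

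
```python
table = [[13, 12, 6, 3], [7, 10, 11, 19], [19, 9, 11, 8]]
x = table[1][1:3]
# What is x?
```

table[1] = [7, 10, 11, 19]. table[1] has length 4. The slice table[1][1:3] selects indices [1, 2] (1->10, 2->11), giving [10, 11].

[10, 11]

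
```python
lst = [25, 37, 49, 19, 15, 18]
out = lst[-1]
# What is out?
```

lst has length 6. Negative index -1 maps to positive index 6 + (-1) = 5. lst[5] = 18.

18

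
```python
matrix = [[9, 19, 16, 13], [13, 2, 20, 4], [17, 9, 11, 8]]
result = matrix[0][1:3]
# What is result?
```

matrix[0] = [9, 19, 16, 13]. matrix[0] has length 4. The slice matrix[0][1:3] selects indices [1, 2] (1->19, 2->16), giving [19, 16].

[19, 16]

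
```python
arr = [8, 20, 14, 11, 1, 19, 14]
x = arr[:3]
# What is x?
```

arr has length 7. The slice arr[:3] selects indices [0, 1, 2] (0->8, 1->20, 2->14), giving [8, 20, 14].

[8, 20, 14]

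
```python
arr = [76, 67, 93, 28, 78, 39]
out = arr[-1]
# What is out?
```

arr has length 6. Negative index -1 maps to positive index 6 + (-1) = 5. arr[5] = 39.

39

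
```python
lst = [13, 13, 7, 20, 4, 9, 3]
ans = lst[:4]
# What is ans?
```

lst has length 7. The slice lst[:4] selects indices [0, 1, 2, 3] (0->13, 1->13, 2->7, 3->20), giving [13, 13, 7, 20].

[13, 13, 7, 20]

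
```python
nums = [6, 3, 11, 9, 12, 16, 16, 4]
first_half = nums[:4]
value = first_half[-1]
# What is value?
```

nums has length 8. The slice nums[:4] selects indices [0, 1, 2, 3] (0->6, 1->3, 2->11, 3->9), giving [6, 3, 11, 9]. So first_half = [6, 3, 11, 9]. Then first_half[-1] = 9.

9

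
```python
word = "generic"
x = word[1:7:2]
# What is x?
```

word has length 7. The slice word[1:7:2] selects indices [1, 3, 5] (1->'e', 3->'e', 5->'i'), giving 'eei'.

'eei'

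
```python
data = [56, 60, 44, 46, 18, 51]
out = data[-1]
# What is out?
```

data has length 6. Negative index -1 maps to positive index 6 + (-1) = 5. data[5] = 51.

51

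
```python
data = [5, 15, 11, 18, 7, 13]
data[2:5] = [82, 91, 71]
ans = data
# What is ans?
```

data starts as [5, 15, 11, 18, 7, 13] (length 6). The slice data[2:5] covers indices [2, 3, 4] with values [11, 18, 7]. Replacing that slice with [82, 91, 71] (same length) produces [5, 15, 82, 91, 71, 13].

[5, 15, 82, 91, 71, 13]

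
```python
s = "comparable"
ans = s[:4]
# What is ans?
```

s has length 10. The slice s[:4] selects indices [0, 1, 2, 3] (0->'c', 1->'o', 2->'m', 3->'p'), giving 'comp'.

'comp'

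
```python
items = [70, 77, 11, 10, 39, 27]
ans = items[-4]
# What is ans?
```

items has length 6. Negative index -4 maps to positive index 6 + (-4) = 2. items[2] = 11.

11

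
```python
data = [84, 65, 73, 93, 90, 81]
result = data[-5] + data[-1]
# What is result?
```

data has length 6. Negative index -5 maps to positive index 6 + (-5) = 1. data[1] = 65.
data has length 6. Negative index -1 maps to positive index 6 + (-1) = 5. data[5] = 81.
Sum: 65 + 81 = 146.

146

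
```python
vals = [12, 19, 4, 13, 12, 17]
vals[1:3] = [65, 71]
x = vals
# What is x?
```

vals starts as [12, 19, 4, 13, 12, 17] (length 6). The slice vals[1:3] covers indices [1, 2] with values [19, 4]. Replacing that slice with [65, 71] (same length) produces [12, 65, 71, 13, 12, 17].

[12, 65, 71, 13, 12, 17]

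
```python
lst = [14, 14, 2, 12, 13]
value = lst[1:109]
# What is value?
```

lst has length 5. The slice lst[1:109] selects indices [1, 2, 3, 4] (1->14, 2->2, 3->12, 4->13), giving [14, 2, 12, 13].

[14, 2, 12, 13]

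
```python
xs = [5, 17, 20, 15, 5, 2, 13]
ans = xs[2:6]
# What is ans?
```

xs has length 7. The slice xs[2:6] selects indices [2, 3, 4, 5] (2->20, 3->15, 4->5, 5->2), giving [20, 15, 5, 2].

[20, 15, 5, 2]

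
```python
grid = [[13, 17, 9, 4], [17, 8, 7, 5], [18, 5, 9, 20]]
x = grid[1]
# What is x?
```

grid has 3 rows. Row 1 is [17, 8, 7, 5].

[17, 8, 7, 5]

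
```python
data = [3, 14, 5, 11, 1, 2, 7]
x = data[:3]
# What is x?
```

data has length 7. The slice data[:3] selects indices [0, 1, 2] (0->3, 1->14, 2->5), giving [3, 14, 5].

[3, 14, 5]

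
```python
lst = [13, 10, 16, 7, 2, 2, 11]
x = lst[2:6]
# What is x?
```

lst has length 7. The slice lst[2:6] selects indices [2, 3, 4, 5] (2->16, 3->7, 4->2, 5->2), giving [16, 7, 2, 2].

[16, 7, 2, 2]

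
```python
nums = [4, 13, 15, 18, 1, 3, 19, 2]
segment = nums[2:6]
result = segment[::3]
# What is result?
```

nums has length 8. The slice nums[2:6] selects indices [2, 3, 4, 5] (2->15, 3->18, 4->1, 5->3), giving [15, 18, 1, 3]. So segment = [15, 18, 1, 3]. segment has length 4. The slice segment[::3] selects indices [0, 3] (0->15, 3->3), giving [15, 3].

[15, 3]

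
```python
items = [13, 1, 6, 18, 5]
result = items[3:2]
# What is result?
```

items has length 5. The slice items[3:2] resolves to an empty index range, so the result is [].

[]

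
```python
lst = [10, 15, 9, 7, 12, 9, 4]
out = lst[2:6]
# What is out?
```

lst has length 7. The slice lst[2:6] selects indices [2, 3, 4, 5] (2->9, 3->7, 4->12, 5->9), giving [9, 7, 12, 9].

[9, 7, 12, 9]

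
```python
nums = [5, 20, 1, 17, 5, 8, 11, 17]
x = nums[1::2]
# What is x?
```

nums has length 8. The slice nums[1::2] selects indices [1, 3, 5, 7] (1->20, 3->17, 5->8, 7->17), giving [20, 17, 8, 17].

[20, 17, 8, 17]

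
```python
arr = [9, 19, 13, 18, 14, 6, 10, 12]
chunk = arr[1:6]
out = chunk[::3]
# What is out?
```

arr has length 8. The slice arr[1:6] selects indices [1, 2, 3, 4, 5] (1->19, 2->13, 3->18, 4->14, 5->6), giving [19, 13, 18, 14, 6]. So chunk = [19, 13, 18, 14, 6]. chunk has length 5. The slice chunk[::3] selects indices [0, 3] (0->19, 3->14), giving [19, 14].

[19, 14]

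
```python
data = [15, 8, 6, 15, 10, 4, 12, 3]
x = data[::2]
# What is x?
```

data has length 8. The slice data[::2] selects indices [0, 2, 4, 6] (0->15, 2->6, 4->10, 6->12), giving [15, 6, 10, 12].

[15, 6, 10, 12]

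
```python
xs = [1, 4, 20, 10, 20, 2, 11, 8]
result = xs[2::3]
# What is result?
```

xs has length 8. The slice xs[2::3] selects indices [2, 5] (2->20, 5->2), giving [20, 2].

[20, 2]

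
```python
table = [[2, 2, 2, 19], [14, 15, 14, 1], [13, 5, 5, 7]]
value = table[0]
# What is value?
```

table has 3 rows. Row 0 is [2, 2, 2, 19].

[2, 2, 2, 19]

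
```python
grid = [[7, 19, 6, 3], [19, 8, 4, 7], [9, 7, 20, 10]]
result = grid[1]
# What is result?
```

grid has 3 rows. Row 1 is [19, 8, 4, 7].

[19, 8, 4, 7]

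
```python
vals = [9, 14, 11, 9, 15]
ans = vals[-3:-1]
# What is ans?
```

vals has length 5. The slice vals[-3:-1] selects indices [2, 3] (2->11, 3->9), giving [11, 9].

[11, 9]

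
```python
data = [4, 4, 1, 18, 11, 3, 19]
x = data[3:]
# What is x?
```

data has length 7. The slice data[3:] selects indices [3, 4, 5, 6] (3->18, 4->11, 5->3, 6->19), giving [18, 11, 3, 19].

[18, 11, 3, 19]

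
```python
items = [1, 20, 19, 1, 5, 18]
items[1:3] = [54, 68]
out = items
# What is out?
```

items starts as [1, 20, 19, 1, 5, 18] (length 6). The slice items[1:3] covers indices [1, 2] with values [20, 19]. Replacing that slice with [54, 68] (same length) produces [1, 54, 68, 1, 5, 18].

[1, 54, 68, 1, 5, 18]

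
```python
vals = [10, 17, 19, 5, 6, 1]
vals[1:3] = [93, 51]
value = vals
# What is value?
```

vals starts as [10, 17, 19, 5, 6, 1] (length 6). The slice vals[1:3] covers indices [1, 2] with values [17, 19]. Replacing that slice with [93, 51] (same length) produces [10, 93, 51, 5, 6, 1].

[10, 93, 51, 5, 6, 1]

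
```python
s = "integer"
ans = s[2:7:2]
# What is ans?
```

s has length 7. The slice s[2:7:2] selects indices [2, 4, 6] (2->'t', 4->'g', 6->'r'), giving 'tgr'.

'tgr'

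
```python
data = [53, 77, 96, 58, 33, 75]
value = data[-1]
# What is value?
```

data has length 6. Negative index -1 maps to positive index 6 + (-1) = 5. data[5] = 75.

75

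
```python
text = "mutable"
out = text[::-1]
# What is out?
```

text has length 7. The slice text[::-1] selects indices [6, 5, 4, 3, 2, 1, 0] (6->'e', 5->'l', 4->'b', 3->'a', 2->'t', 1->'u', 0->'m'), giving 'elbatum'.

'elbatum'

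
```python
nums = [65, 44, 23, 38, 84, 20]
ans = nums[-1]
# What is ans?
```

nums has length 6. Negative index -1 maps to positive index 6 + (-1) = 5. nums[5] = 20.

20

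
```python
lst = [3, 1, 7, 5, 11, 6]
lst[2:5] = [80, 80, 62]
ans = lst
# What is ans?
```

lst starts as [3, 1, 7, 5, 11, 6] (length 6). The slice lst[2:5] covers indices [2, 3, 4] with values [7, 5, 11]. Replacing that slice with [80, 80, 62] (same length) produces [3, 1, 80, 80, 62, 6].

[3, 1, 80, 80, 62, 6]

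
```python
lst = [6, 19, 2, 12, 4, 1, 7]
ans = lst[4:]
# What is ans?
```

lst has length 7. The slice lst[4:] selects indices [4, 5, 6] (4->4, 5->1, 6->7), giving [4, 1, 7].

[4, 1, 7]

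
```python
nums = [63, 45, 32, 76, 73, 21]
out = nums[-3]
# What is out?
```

nums has length 6. Negative index -3 maps to positive index 6 + (-3) = 3. nums[3] = 76.

76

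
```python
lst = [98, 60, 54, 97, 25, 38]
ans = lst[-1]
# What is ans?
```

lst has length 6. Negative index -1 maps to positive index 6 + (-1) = 5. lst[5] = 38.

38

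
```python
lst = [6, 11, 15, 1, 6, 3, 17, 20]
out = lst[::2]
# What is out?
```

lst has length 8. The slice lst[::2] selects indices [0, 2, 4, 6] (0->6, 2->15, 4->6, 6->17), giving [6, 15, 6, 17].

[6, 15, 6, 17]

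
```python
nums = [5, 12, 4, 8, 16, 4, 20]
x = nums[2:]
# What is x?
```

nums has length 7. The slice nums[2:] selects indices [2, 3, 4, 5, 6] (2->4, 3->8, 4->16, 5->4, 6->20), giving [4, 8, 16, 4, 20].

[4, 8, 16, 4, 20]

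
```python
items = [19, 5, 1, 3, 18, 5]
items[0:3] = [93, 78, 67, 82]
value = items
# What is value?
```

items starts as [19, 5, 1, 3, 18, 5] (length 6). The slice items[0:3] covers indices [0, 1, 2] with values [19, 5, 1]. Replacing that slice with [93, 78, 67, 82] (different length) produces [93, 78, 67, 82, 3, 18, 5].

[93, 78, 67, 82, 3, 18, 5]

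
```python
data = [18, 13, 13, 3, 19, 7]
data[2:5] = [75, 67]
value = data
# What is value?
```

data starts as [18, 13, 13, 3, 19, 7] (length 6). The slice data[2:5] covers indices [2, 3, 4] with values [13, 3, 19]. Replacing that slice with [75, 67] (different length) produces [18, 13, 75, 67, 7].

[18, 13, 75, 67, 7]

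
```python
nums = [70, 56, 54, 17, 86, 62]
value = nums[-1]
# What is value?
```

nums has length 6. Negative index -1 maps to positive index 6 + (-1) = 5. nums[5] = 62.

62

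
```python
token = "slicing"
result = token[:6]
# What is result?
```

token has length 7. The slice token[:6] selects indices [0, 1, 2, 3, 4, 5] (0->'s', 1->'l', 2->'i', 3->'c', 4->'i', 5->'n'), giving 'slicin'.

'slicin'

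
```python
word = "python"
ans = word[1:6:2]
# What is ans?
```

word has length 6. The slice word[1:6:2] selects indices [1, 3, 5] (1->'y', 3->'h', 5->'n'), giving 'yhn'.

'yhn'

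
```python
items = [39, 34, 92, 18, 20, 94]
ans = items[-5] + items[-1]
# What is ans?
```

items has length 6. Negative index -5 maps to positive index 6 + (-5) = 1. items[1] = 34.
items has length 6. Negative index -1 maps to positive index 6 + (-1) = 5. items[5] = 94.
Sum: 34 + 94 = 128.

128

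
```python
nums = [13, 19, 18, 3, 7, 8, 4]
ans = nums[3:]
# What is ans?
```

nums has length 7. The slice nums[3:] selects indices [3, 4, 5, 6] (3->3, 4->7, 5->8, 6->4), giving [3, 7, 8, 4].

[3, 7, 8, 4]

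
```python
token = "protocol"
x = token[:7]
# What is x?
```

token has length 8. The slice token[:7] selects indices [0, 1, 2, 3, 4, 5, 6] (0->'p', 1->'r', 2->'o', 3->'t', 4->'o', 5->'c', 6->'o'), giving 'protoco'.

'protoco'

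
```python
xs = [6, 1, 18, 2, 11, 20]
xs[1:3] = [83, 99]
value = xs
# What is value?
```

xs starts as [6, 1, 18, 2, 11, 20] (length 6). The slice xs[1:3] covers indices [1, 2] with values [1, 18]. Replacing that slice with [83, 99] (same length) produces [6, 83, 99, 2, 11, 20].

[6, 83, 99, 2, 11, 20]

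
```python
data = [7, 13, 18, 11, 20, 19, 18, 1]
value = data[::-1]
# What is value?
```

data has length 8. The slice data[::-1] selects indices [7, 6, 5, 4, 3, 2, 1, 0] (7->1, 6->18, 5->19, 4->20, 3->11, 2->18, 1->13, 0->7), giving [1, 18, 19, 20, 11, 18, 13, 7].

[1, 18, 19, 20, 11, 18, 13, 7]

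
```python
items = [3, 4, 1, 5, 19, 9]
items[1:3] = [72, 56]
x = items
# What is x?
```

items starts as [3, 4, 1, 5, 19, 9] (length 6). The slice items[1:3] covers indices [1, 2] with values [4, 1]. Replacing that slice with [72, 56] (same length) produces [3, 72, 56, 5, 19, 9].

[3, 72, 56, 5, 19, 9]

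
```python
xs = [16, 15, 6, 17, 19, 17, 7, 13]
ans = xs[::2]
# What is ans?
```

xs has length 8. The slice xs[::2] selects indices [0, 2, 4, 6] (0->16, 2->6, 4->19, 6->7), giving [16, 6, 19, 7].

[16, 6, 19, 7]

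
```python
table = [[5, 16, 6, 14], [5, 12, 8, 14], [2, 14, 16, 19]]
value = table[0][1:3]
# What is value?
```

table[0] = [5, 16, 6, 14]. table[0] has length 4. The slice table[0][1:3] selects indices [1, 2] (1->16, 2->6), giving [16, 6].

[16, 6]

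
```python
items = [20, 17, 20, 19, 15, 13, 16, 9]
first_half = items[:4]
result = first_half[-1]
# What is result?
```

items has length 8. The slice items[:4] selects indices [0, 1, 2, 3] (0->20, 1->17, 2->20, 3->19), giving [20, 17, 20, 19]. So first_half = [20, 17, 20, 19]. Then first_half[-1] = 19.

19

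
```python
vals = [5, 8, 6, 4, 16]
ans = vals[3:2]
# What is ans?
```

vals has length 5. The slice vals[3:2] resolves to an empty index range, so the result is [].

[]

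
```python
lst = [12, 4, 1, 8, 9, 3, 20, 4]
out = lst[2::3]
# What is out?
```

lst has length 8. The slice lst[2::3] selects indices [2, 5] (2->1, 5->3), giving [1, 3].

[1, 3]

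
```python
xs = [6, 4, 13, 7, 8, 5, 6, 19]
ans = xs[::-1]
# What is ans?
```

xs has length 8. The slice xs[::-1] selects indices [7, 6, 5, 4, 3, 2, 1, 0] (7->19, 6->6, 5->5, 4->8, 3->7, 2->13, 1->4, 0->6), giving [19, 6, 5, 8, 7, 13, 4, 6].

[19, 6, 5, 8, 7, 13, 4, 6]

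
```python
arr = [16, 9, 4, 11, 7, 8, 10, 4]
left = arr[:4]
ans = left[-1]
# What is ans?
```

arr has length 8. The slice arr[:4] selects indices [0, 1, 2, 3] (0->16, 1->9, 2->4, 3->11), giving [16, 9, 4, 11]. So left = [16, 9, 4, 11]. Then left[-1] = 11.

11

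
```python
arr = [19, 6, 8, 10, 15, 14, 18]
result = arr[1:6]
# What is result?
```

arr has length 7. The slice arr[1:6] selects indices [1, 2, 3, 4, 5] (1->6, 2->8, 3->10, 4->15, 5->14), giving [6, 8, 10, 15, 14].

[6, 8, 10, 15, 14]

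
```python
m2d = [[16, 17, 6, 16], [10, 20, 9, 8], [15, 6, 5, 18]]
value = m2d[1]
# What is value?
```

m2d has 3 rows. Row 1 is [10, 20, 9, 8].

[10, 20, 9, 8]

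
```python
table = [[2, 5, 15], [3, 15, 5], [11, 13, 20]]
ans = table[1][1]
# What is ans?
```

table[1] = [3, 15, 5]. Taking column 1 of that row yields 15.

15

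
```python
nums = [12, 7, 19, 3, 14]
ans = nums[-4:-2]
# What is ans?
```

nums has length 5. The slice nums[-4:-2] selects indices [1, 2] (1->7, 2->19), giving [7, 19].

[7, 19]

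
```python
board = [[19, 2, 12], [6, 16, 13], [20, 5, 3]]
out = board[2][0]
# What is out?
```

board[2] = [20, 5, 3]. Taking column 0 of that row yields 20.

20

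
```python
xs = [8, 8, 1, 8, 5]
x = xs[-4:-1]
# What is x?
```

xs has length 5. The slice xs[-4:-1] selects indices [1, 2, 3] (1->8, 2->1, 3->8), giving [8, 1, 8].

[8, 1, 8]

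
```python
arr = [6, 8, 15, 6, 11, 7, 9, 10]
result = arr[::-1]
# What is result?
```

arr has length 8. The slice arr[::-1] selects indices [7, 6, 5, 4, 3, 2, 1, 0] (7->10, 6->9, 5->7, 4->11, 3->6, 2->15, 1->8, 0->6), giving [10, 9, 7, 11, 6, 15, 8, 6].

[10, 9, 7, 11, 6, 15, 8, 6]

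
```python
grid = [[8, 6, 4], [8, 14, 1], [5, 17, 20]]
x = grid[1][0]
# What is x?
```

grid[1] = [8, 14, 1]. Taking column 0 of that row yields 8.

8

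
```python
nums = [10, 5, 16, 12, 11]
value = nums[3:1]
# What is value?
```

nums has length 5. The slice nums[3:1] resolves to an empty index range, so the result is [].

[]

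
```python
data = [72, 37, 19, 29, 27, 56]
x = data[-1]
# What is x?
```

data has length 6. Negative index -1 maps to positive index 6 + (-1) = 5. data[5] = 56.

56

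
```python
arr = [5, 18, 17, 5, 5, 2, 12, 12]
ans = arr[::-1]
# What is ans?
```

arr has length 8. The slice arr[::-1] selects indices [7, 6, 5, 4, 3, 2, 1, 0] (7->12, 6->12, 5->2, 4->5, 3->5, 2->17, 1->18, 0->5), giving [12, 12, 2, 5, 5, 17, 18, 5].

[12, 12, 2, 5, 5, 17, 18, 5]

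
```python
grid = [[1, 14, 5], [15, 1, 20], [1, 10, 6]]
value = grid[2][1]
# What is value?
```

grid[2] = [1, 10, 6]. Taking column 1 of that row yields 10.

10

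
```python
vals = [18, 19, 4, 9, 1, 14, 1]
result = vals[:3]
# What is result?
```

vals has length 7. The slice vals[:3] selects indices [0, 1, 2] (0->18, 1->19, 2->4), giving [18, 19, 4].

[18, 19, 4]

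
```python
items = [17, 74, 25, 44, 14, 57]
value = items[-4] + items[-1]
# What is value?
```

items has length 6. Negative index -4 maps to positive index 6 + (-4) = 2. items[2] = 25.
items has length 6. Negative index -1 maps to positive index 6 + (-1) = 5. items[5] = 57.
Sum: 25 + 57 = 82.

82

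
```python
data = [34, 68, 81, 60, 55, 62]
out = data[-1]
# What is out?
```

data has length 6. Negative index -1 maps to positive index 6 + (-1) = 5. data[5] = 62.

62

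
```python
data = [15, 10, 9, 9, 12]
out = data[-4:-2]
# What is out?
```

data has length 5. The slice data[-4:-2] selects indices [1, 2] (1->10, 2->9), giving [10, 9].

[10, 9]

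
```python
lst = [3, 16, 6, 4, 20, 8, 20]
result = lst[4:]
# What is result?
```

lst has length 7. The slice lst[4:] selects indices [4, 5, 6] (4->20, 5->8, 6->20), giving [20, 8, 20].

[20, 8, 20]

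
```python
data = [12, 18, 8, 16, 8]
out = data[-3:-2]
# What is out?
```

data has length 5. The slice data[-3:-2] selects indices [2] (2->8), giving [8].

[8]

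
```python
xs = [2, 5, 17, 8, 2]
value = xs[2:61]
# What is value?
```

xs has length 5. The slice xs[2:61] selects indices [2, 3, 4] (2->17, 3->8, 4->2), giving [17, 8, 2].

[17, 8, 2]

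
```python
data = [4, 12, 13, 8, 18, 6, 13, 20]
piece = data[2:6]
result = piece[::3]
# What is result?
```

data has length 8. The slice data[2:6] selects indices [2, 3, 4, 5] (2->13, 3->8, 4->18, 5->6), giving [13, 8, 18, 6]. So piece = [13, 8, 18, 6]. piece has length 4. The slice piece[::3] selects indices [0, 3] (0->13, 3->6), giving [13, 6].

[13, 6]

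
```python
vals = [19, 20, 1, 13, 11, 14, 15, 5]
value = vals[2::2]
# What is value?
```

vals has length 8. The slice vals[2::2] selects indices [2, 4, 6] (2->1, 4->11, 6->15), giving [1, 11, 15].

[1, 11, 15]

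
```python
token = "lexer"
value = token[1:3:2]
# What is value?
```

token has length 5. The slice token[1:3:2] selects indices [1] (1->'e'), giving 'e'.

'e'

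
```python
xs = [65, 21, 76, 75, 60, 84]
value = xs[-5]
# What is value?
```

xs has length 6. Negative index -5 maps to positive index 6 + (-5) = 1. xs[1] = 21.

21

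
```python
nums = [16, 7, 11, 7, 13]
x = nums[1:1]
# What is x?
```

nums has length 5. The slice nums[1:1] resolves to an empty index range, so the result is [].

[]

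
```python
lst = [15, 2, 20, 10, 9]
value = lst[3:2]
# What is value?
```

lst has length 5. The slice lst[3:2] resolves to an empty index range, so the result is [].

[]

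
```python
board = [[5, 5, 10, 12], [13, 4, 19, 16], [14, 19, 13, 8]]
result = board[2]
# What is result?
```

board has 3 rows. Row 2 is [14, 19, 13, 8].

[14, 19, 13, 8]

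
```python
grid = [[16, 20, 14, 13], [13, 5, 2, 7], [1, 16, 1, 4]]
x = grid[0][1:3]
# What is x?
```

grid[0] = [16, 20, 14, 13]. grid[0] has length 4. The slice grid[0][1:3] selects indices [1, 2] (1->20, 2->14), giving [20, 14].

[20, 14]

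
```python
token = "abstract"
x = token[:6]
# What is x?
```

token has length 8. The slice token[:6] selects indices [0, 1, 2, 3, 4, 5] (0->'a', 1->'b', 2->'s', 3->'t', 4->'r', 5->'a'), giving 'abstra'.

'abstra'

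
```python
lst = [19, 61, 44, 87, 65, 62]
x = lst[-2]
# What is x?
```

lst has length 6. Negative index -2 maps to positive index 6 + (-2) = 4. lst[4] = 65.

65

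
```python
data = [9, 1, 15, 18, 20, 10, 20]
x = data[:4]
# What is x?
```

data has length 7. The slice data[:4] selects indices [0, 1, 2, 3] (0->9, 1->1, 2->15, 3->18), giving [9, 1, 15, 18].

[9, 1, 15, 18]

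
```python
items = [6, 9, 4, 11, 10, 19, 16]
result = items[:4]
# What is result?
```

items has length 7. The slice items[:4] selects indices [0, 1, 2, 3] (0->6, 1->9, 2->4, 3->11), giving [6, 9, 4, 11].

[6, 9, 4, 11]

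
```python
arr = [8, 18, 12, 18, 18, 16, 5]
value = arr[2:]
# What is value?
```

arr has length 7. The slice arr[2:] selects indices [2, 3, 4, 5, 6] (2->12, 3->18, 4->18, 5->16, 6->5), giving [12, 18, 18, 16, 5].

[12, 18, 18, 16, 5]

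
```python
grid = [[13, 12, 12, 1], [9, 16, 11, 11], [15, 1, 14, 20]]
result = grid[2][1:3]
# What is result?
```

grid[2] = [15, 1, 14, 20]. grid[2] has length 4. The slice grid[2][1:3] selects indices [1, 2] (1->1, 2->14), giving [1, 14].

[1, 14]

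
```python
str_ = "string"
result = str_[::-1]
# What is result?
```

str_ has length 6. The slice str_[::-1] selects indices [5, 4, 3, 2, 1, 0] (5->'g', 4->'n', 3->'i', 2->'r', 1->'t', 0->'s'), giving 'gnirts'.

'gnirts'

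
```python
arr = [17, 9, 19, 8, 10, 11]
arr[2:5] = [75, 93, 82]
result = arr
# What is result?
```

arr starts as [17, 9, 19, 8, 10, 11] (length 6). The slice arr[2:5] covers indices [2, 3, 4] with values [19, 8, 10]. Replacing that slice with [75, 93, 82] (same length) produces [17, 9, 75, 93, 82, 11].

[17, 9, 75, 93, 82, 11]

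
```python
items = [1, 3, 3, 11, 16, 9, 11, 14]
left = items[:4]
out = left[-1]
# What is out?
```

items has length 8. The slice items[:4] selects indices [0, 1, 2, 3] (0->1, 1->3, 2->3, 3->11), giving [1, 3, 3, 11]. So left = [1, 3, 3, 11]. Then left[-1] = 11.

11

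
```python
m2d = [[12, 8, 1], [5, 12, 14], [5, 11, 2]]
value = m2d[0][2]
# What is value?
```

m2d[0] = [12, 8, 1]. Taking column 2 of that row yields 1.

1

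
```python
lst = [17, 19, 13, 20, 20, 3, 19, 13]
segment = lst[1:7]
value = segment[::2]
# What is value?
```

lst has length 8. The slice lst[1:7] selects indices [1, 2, 3, 4, 5, 6] (1->19, 2->13, 3->20, 4->20, 5->3, 6->19), giving [19, 13, 20, 20, 3, 19]. So segment = [19, 13, 20, 20, 3, 19]. segment has length 6. The slice segment[::2] selects indices [0, 2, 4] (0->19, 2->20, 4->3), giving [19, 20, 3].

[19, 20, 3]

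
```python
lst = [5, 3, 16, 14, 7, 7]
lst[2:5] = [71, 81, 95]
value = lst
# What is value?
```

lst starts as [5, 3, 16, 14, 7, 7] (length 6). The slice lst[2:5] covers indices [2, 3, 4] with values [16, 14, 7]. Replacing that slice with [71, 81, 95] (same length) produces [5, 3, 71, 81, 95, 7].

[5, 3, 71, 81, 95, 7]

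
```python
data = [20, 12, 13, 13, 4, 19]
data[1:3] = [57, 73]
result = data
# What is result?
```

data starts as [20, 12, 13, 13, 4, 19] (length 6). The slice data[1:3] covers indices [1, 2] with values [12, 13]. Replacing that slice with [57, 73] (same length) produces [20, 57, 73, 13, 4, 19].

[20, 57, 73, 13, 4, 19]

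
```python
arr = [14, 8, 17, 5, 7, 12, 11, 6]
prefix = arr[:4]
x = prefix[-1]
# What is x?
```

arr has length 8. The slice arr[:4] selects indices [0, 1, 2, 3] (0->14, 1->8, 2->17, 3->5), giving [14, 8, 17, 5]. So prefix = [14, 8, 17, 5]. Then prefix[-1] = 5.

5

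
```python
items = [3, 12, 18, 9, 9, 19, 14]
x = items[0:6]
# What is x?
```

items has length 7. The slice items[0:6] selects indices [0, 1, 2, 3, 4, 5] (0->3, 1->12, 2->18, 3->9, 4->9, 5->19), giving [3, 12, 18, 9, 9, 19].

[3, 12, 18, 9, 9, 19]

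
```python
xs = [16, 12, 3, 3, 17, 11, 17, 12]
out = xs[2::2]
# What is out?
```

xs has length 8. The slice xs[2::2] selects indices [2, 4, 6] (2->3, 4->17, 6->17), giving [3, 17, 17].

[3, 17, 17]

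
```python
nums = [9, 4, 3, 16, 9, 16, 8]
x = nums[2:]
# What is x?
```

nums has length 7. The slice nums[2:] selects indices [2, 3, 4, 5, 6] (2->3, 3->16, 4->9, 5->16, 6->8), giving [3, 16, 9, 16, 8].

[3, 16, 9, 16, 8]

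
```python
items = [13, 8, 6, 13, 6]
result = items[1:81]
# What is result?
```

items has length 5. The slice items[1:81] selects indices [1, 2, 3, 4] (1->8, 2->6, 3->13, 4->6), giving [8, 6, 13, 6].

[8, 6, 13, 6]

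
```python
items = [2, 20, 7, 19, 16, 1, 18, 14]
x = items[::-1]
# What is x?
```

items has length 8. The slice items[::-1] selects indices [7, 6, 5, 4, 3, 2, 1, 0] (7->14, 6->18, 5->1, 4->16, 3->19, 2->7, 1->20, 0->2), giving [14, 18, 1, 16, 19, 7, 20, 2].

[14, 18, 1, 16, 19, 7, 20, 2]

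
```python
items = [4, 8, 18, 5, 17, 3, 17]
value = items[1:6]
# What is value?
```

items has length 7. The slice items[1:6] selects indices [1, 2, 3, 4, 5] (1->8, 2->18, 3->5, 4->17, 5->3), giving [8, 18, 5, 17, 3].

[8, 18, 5, 17, 3]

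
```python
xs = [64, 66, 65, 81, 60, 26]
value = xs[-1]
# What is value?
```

xs has length 6. Negative index -1 maps to positive index 6 + (-1) = 5. xs[5] = 26.

26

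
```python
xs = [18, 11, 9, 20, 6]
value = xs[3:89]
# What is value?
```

xs has length 5. The slice xs[3:89] selects indices [3, 4] (3->20, 4->6), giving [20, 6].

[20, 6]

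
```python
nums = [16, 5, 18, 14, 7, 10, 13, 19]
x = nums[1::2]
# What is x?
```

nums has length 8. The slice nums[1::2] selects indices [1, 3, 5, 7] (1->5, 3->14, 5->10, 7->19), giving [5, 14, 10, 19].

[5, 14, 10, 19]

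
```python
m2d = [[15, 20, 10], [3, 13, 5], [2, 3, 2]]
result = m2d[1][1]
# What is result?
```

m2d[1] = [3, 13, 5]. Taking column 1 of that row yields 13.

13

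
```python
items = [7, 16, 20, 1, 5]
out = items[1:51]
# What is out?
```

items has length 5. The slice items[1:51] selects indices [1, 2, 3, 4] (1->16, 2->20, 3->1, 4->5), giving [16, 20, 1, 5].

[16, 20, 1, 5]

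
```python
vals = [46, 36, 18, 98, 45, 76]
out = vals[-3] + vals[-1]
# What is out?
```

vals has length 6. Negative index -3 maps to positive index 6 + (-3) = 3. vals[3] = 98.
vals has length 6. Negative index -1 maps to positive index 6 + (-1) = 5. vals[5] = 76.
Sum: 98 + 76 = 174.

174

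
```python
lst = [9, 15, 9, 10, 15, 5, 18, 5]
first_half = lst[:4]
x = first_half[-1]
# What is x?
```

lst has length 8. The slice lst[:4] selects indices [0, 1, 2, 3] (0->9, 1->15, 2->9, 3->10), giving [9, 15, 9, 10]. So first_half = [9, 15, 9, 10]. Then first_half[-1] = 10.

10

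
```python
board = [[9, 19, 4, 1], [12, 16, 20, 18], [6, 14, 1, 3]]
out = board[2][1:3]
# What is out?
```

board[2] = [6, 14, 1, 3]. board[2] has length 4. The slice board[2][1:3] selects indices [1, 2] (1->14, 2->1), giving [14, 1].

[14, 1]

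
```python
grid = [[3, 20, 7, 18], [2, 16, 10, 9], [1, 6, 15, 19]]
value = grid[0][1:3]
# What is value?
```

grid[0] = [3, 20, 7, 18]. grid[0] has length 4. The slice grid[0][1:3] selects indices [1, 2] (1->20, 2->7), giving [20, 7].

[20, 7]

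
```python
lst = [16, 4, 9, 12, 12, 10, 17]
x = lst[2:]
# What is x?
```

lst has length 7. The slice lst[2:] selects indices [2, 3, 4, 5, 6] (2->9, 3->12, 4->12, 5->10, 6->17), giving [9, 12, 12, 10, 17].

[9, 12, 12, 10, 17]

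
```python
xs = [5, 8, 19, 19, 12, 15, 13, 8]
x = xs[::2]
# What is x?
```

xs has length 8. The slice xs[::2] selects indices [0, 2, 4, 6] (0->5, 2->19, 4->12, 6->13), giving [5, 19, 12, 13].

[5, 19, 12, 13]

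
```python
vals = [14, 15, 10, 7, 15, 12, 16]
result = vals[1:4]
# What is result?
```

vals has length 7. The slice vals[1:4] selects indices [1, 2, 3] (1->15, 2->10, 3->7), giving [15, 10, 7].

[15, 10, 7]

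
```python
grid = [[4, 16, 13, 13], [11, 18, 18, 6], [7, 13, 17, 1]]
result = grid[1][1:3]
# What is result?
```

grid[1] = [11, 18, 18, 6]. grid[1] has length 4. The slice grid[1][1:3] selects indices [1, 2] (1->18, 2->18), giving [18, 18].

[18, 18]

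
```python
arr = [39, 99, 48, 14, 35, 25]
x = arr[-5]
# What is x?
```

arr has length 6. Negative index -5 maps to positive index 6 + (-5) = 1. arr[1] = 99.

99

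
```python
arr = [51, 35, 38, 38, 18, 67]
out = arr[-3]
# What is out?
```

arr has length 6. Negative index -3 maps to positive index 6 + (-3) = 3. arr[3] = 38.

38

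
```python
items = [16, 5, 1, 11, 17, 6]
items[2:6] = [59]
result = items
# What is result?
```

items starts as [16, 5, 1, 11, 17, 6] (length 6). The slice items[2:6] covers indices [2, 3, 4, 5] with values [1, 11, 17, 6]. Replacing that slice with [59] (different length) produces [16, 5, 59].

[16, 5, 59]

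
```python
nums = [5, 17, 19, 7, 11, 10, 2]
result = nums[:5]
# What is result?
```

nums has length 7. The slice nums[:5] selects indices [0, 1, 2, 3, 4] (0->5, 1->17, 2->19, 3->7, 4->11), giving [5, 17, 19, 7, 11].

[5, 17, 19, 7, 11]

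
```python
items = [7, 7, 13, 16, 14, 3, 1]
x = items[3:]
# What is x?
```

items has length 7. The slice items[3:] selects indices [3, 4, 5, 6] (3->16, 4->14, 5->3, 6->1), giving [16, 14, 3, 1].

[16, 14, 3, 1]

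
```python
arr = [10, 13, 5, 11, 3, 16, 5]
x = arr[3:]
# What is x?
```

arr has length 7. The slice arr[3:] selects indices [3, 4, 5, 6] (3->11, 4->3, 5->16, 6->5), giving [11, 3, 16, 5].

[11, 3, 16, 5]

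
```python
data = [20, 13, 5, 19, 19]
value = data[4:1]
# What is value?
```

data has length 5. The slice data[4:1] resolves to an empty index range, so the result is [].

[]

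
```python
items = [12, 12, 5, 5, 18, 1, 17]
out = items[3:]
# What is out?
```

items has length 7. The slice items[3:] selects indices [3, 4, 5, 6] (3->5, 4->18, 5->1, 6->17), giving [5, 18, 1, 17].

[5, 18, 1, 17]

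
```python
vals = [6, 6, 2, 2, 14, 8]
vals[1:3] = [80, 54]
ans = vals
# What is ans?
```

vals starts as [6, 6, 2, 2, 14, 8] (length 6). The slice vals[1:3] covers indices [1, 2] with values [6, 2]. Replacing that slice with [80, 54] (same length) produces [6, 80, 54, 2, 14, 8].

[6, 80, 54, 2, 14, 8]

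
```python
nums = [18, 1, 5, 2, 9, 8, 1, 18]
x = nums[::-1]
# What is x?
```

nums has length 8. The slice nums[::-1] selects indices [7, 6, 5, 4, 3, 2, 1, 0] (7->18, 6->1, 5->8, 4->9, 3->2, 2->5, 1->1, 0->18), giving [18, 1, 8, 9, 2, 5, 1, 18].

[18, 1, 8, 9, 2, 5, 1, 18]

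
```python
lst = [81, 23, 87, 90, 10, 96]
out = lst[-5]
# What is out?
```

lst has length 6. Negative index -5 maps to positive index 6 + (-5) = 1. lst[1] = 23.

23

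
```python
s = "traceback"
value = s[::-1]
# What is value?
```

s has length 9. The slice s[::-1] selects indices [8, 7, 6, 5, 4, 3, 2, 1, 0] (8->'k', 7->'c', 6->'a', 5->'b', 4->'e', 3->'c', 2->'a', 1->'r', 0->'t'), giving 'kcabecart'.

'kcabecart'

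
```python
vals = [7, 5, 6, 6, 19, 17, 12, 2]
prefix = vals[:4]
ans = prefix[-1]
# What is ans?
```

vals has length 8. The slice vals[:4] selects indices [0, 1, 2, 3] (0->7, 1->5, 2->6, 3->6), giving [7, 5, 6, 6]. So prefix = [7, 5, 6, 6]. Then prefix[-1] = 6.

6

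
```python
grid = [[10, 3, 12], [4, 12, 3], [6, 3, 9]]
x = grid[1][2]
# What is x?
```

grid[1] = [4, 12, 3]. Taking column 2 of that row yields 3.

3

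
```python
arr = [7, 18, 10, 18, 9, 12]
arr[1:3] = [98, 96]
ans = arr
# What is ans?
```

arr starts as [7, 18, 10, 18, 9, 12] (length 6). The slice arr[1:3] covers indices [1, 2] with values [18, 10]. Replacing that slice with [98, 96] (same length) produces [7, 98, 96, 18, 9, 12].

[7, 98, 96, 18, 9, 12]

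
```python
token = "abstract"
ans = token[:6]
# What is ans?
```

token has length 8. The slice token[:6] selects indices [0, 1, 2, 3, 4, 5] (0->'a', 1->'b', 2->'s', 3->'t', 4->'r', 5->'a'), giving 'abstra'.

'abstra'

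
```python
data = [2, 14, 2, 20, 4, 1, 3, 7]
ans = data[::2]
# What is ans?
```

data has length 8. The slice data[::2] selects indices [0, 2, 4, 6] (0->2, 2->2, 4->4, 6->3), giving [2, 2, 4, 3].

[2, 2, 4, 3]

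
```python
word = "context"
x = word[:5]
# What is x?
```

word has length 7. The slice word[:5] selects indices [0, 1, 2, 3, 4] (0->'c', 1->'o', 2->'n', 3->'t', 4->'e'), giving 'conte'.

'conte'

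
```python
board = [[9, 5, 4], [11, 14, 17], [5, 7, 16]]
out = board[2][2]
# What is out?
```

board[2] = [5, 7, 16]. Taking column 2 of that row yields 16.

16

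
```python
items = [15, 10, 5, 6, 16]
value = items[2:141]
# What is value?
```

items has length 5. The slice items[2:141] selects indices [2, 3, 4] (2->5, 3->6, 4->16), giving [5, 6, 16].

[5, 6, 16]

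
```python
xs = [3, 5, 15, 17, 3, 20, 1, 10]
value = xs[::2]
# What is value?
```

xs has length 8. The slice xs[::2] selects indices [0, 2, 4, 6] (0->3, 2->15, 4->3, 6->1), giving [3, 15, 3, 1].

[3, 15, 3, 1]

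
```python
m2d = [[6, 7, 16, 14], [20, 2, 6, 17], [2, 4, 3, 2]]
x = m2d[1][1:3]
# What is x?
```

m2d[1] = [20, 2, 6, 17]. m2d[1] has length 4. The slice m2d[1][1:3] selects indices [1, 2] (1->2, 2->6), giving [2, 6].

[2, 6]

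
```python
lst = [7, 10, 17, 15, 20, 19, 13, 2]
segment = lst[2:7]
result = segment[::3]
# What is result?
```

lst has length 8. The slice lst[2:7] selects indices [2, 3, 4, 5, 6] (2->17, 3->15, 4->20, 5->19, 6->13), giving [17, 15, 20, 19, 13]. So segment = [17, 15, 20, 19, 13]. segment has length 5. The slice segment[::3] selects indices [0, 3] (0->17, 3->19), giving [17, 19].

[17, 19]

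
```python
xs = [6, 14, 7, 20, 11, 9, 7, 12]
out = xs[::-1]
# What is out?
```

xs has length 8. The slice xs[::-1] selects indices [7, 6, 5, 4, 3, 2, 1, 0] (7->12, 6->7, 5->9, 4->11, 3->20, 2->7, 1->14, 0->6), giving [12, 7, 9, 11, 20, 7, 14, 6].

[12, 7, 9, 11, 20, 7, 14, 6]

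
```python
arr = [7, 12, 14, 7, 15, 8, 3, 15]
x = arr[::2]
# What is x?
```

arr has length 8. The slice arr[::2] selects indices [0, 2, 4, 6] (0->7, 2->14, 4->15, 6->3), giving [7, 14, 15, 3].

[7, 14, 15, 3]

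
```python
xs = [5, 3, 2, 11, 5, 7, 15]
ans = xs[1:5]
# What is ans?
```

xs has length 7. The slice xs[1:5] selects indices [1, 2, 3, 4] (1->3, 2->2, 3->11, 4->5), giving [3, 2, 11, 5].

[3, 2, 11, 5]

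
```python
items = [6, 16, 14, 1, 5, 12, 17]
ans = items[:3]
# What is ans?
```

items has length 7. The slice items[:3] selects indices [0, 1, 2] (0->6, 1->16, 2->14), giving [6, 16, 14].

[6, 16, 14]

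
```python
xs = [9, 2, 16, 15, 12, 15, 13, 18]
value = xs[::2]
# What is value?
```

xs has length 8. The slice xs[::2] selects indices [0, 2, 4, 6] (0->9, 2->16, 4->12, 6->13), giving [9, 16, 12, 13].

[9, 16, 12, 13]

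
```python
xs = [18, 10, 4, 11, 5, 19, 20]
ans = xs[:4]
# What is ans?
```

xs has length 7. The slice xs[:4] selects indices [0, 1, 2, 3] (0->18, 1->10, 2->4, 3->11), giving [18, 10, 4, 11].

[18, 10, 4, 11]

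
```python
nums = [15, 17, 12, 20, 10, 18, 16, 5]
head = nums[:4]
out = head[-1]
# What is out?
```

nums has length 8. The slice nums[:4] selects indices [0, 1, 2, 3] (0->15, 1->17, 2->12, 3->20), giving [15, 17, 12, 20]. So head = [15, 17, 12, 20]. Then head[-1] = 20.

20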